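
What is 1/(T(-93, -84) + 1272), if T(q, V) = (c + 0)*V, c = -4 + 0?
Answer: 1/1608 ≈ 0.00062189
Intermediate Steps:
c = -4
T(q, V) = -4*V (T(q, V) = (-4 + 0)*V = -4*V)
1/(T(-93, -84) + 1272) = 1/(-4*(-84) + 1272) = 1/(336 + 1272) = 1/1608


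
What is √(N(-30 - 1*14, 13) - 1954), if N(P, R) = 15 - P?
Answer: I*√1895 ≈ 43.532*I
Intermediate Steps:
√(N(-30 - 1*14, 13) - 1954) = √((15 - (-30 - 1*14)) - 1954) = √((15 - (-30 - 14)) - 1954) = √((15 - 1*(-44)) - 1954) = √((15 + 44) - 1954) = √(59 - 1954) = √(-1895) = I*√1895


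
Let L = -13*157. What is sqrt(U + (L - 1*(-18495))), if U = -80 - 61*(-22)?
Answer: 2*sqrt(4429) ≈ 133.10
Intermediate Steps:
L = -2041
U = 1262 (U = -80 + 1342 = 1262)
sqrt(U + (L - 1*(-18495))) = sqrt(1262 + (-2041 - 1*(-18495))) = sqrt(1262 + (-2041 + 18495)) = sqrt(1262 + 16454) = sqrt(17716) = 2*sqrt(4429)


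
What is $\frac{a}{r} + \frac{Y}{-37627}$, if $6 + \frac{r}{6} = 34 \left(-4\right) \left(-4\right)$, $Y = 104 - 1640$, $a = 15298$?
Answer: $\frac{290288027}{60729978} \approx 4.78$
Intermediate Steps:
$Y = -1536$ ($Y = 104 - 1640 = -1536$)
$r = 3228$ ($r = -36 + 6 \cdot 34 \left(-4\right) \left(-4\right) = -36 + 6 \left(\left(-136\right) \left(-4\right)\right) = -36 + 6 \cdot 544 = -36 + 3264 = 3228$)
$\frac{a}{r} + \frac{Y}{-37627} = \frac{15298}{3228} - \frac{1536}{-37627} = 15298 \cdot \frac{1}{3228} - - \frac{1536}{37627} = \frac{7649}{1614} + \frac{1536}{37627} = \frac{290288027}{60729978}$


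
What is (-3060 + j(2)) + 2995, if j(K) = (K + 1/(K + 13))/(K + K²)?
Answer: -5819/90 ≈ -64.656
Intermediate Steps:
j(K) = (K + 1/(13 + K))/(K + K²)
(-3060 + j(2)) + 2995 = (-3060 + (1 + 2² + 13*2)/(2*(13 + 2² + 14*2))) + 2995 = (-3060 + (1 + 4 + 26)/(2*(13 + 4 + 28))) + 2995 = (-3060 + (½)*31/45) + 2995 = (-3060 + (½)*(1/45)*31) + 2995 = (-3060 + 31/90) + 2995 = -275369/90 + 2995 = -5819/90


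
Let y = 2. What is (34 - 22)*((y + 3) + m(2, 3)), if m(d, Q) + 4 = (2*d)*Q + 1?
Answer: 168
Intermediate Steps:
m(d, Q) = -3 + 2*Q*d (m(d, Q) = -4 + ((2*d)*Q + 1) = -4 + (2*Q*d + 1) = -4 + (1 + 2*Q*d) = -3 + 2*Q*d)
(34 - 22)*((y + 3) + m(2, 3)) = (34 - 22)*((2 + 3) + (-3 + 2*3*2)) = 12*(5 + (-3 + 12)) = 12*(5 + 9) = 12*14 = 168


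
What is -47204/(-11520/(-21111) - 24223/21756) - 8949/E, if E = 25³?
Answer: 112917807615475761/1358034546875 ≈ 83148.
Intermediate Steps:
E = 15625
-47204/(-11520/(-21111) - 24223/21756) - 8949/E = -47204/(-11520/(-21111) - 24223/21756) - 8949/15625 = -47204/(-11520*(-1/21111) - 24223*1/21756) - 8949*1/15625 = -47204/(3840/7037 - 24223/21756) - 8949/15625 = -47204/(-86914211/153096972) - 8949/15625 = -47204*(-153096972/86914211) - 8949/15625 = 7226789466288/86914211 - 8949/15625 = 112917807615475761/1358034546875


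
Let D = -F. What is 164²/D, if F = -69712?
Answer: 1681/4357 ≈ 0.38582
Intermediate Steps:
D = 69712 (D = -1*(-69712) = 69712)
164²/D = 164²/69712 = 26896*(1/69712) = 1681/4357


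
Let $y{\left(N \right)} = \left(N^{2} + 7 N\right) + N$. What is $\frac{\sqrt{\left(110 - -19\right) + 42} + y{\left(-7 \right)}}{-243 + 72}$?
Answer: $\frac{7}{171} - \frac{\sqrt{19}}{57} \approx -0.035536$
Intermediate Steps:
$y{\left(N \right)} = N^{2} + 8 N$
$\frac{\sqrt{\left(110 - -19\right) + 42} + y{\left(-7 \right)}}{-243 + 72} = \frac{\sqrt{\left(110 - -19\right) + 42} - 7 \left(8 - 7\right)}{-243 + 72} = \frac{\sqrt{\left(110 + 19\right) + 42} - 7}{-171} = \left(\sqrt{129 + 42} - 7\right) \left(- \frac{1}{171}\right) = \left(\sqrt{171} - 7\right) \left(- \frac{1}{171}\right) = \left(3 \sqrt{19} - 7\right) \left(- \frac{1}{171}\right) = \left(-7 + 3 \sqrt{19}\right) \left(- \frac{1}{171}\right) = \frac{7}{171} - \frac{\sqrt{19}}{57}$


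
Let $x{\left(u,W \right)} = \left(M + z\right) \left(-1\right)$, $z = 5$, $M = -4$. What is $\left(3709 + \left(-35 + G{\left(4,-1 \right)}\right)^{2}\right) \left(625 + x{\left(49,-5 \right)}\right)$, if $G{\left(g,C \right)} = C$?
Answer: $3123120$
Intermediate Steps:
$x{\left(u,W \right)} = -1$ ($x{\left(u,W \right)} = \left(-4 + 5\right) \left(-1\right) = 1 \left(-1\right) = -1$)
$\left(3709 + \left(-35 + G{\left(4,-1 \right)}\right)^{2}\right) \left(625 + x{\left(49,-5 \right)}\right) = \left(3709 + \left(-35 - 1\right)^{2}\right) \left(625 - 1\right) = \left(3709 + \left(-36\right)^{2}\right) 624 = \left(3709 + 1296\right) 624 = 5005 \cdot 624 = 3123120$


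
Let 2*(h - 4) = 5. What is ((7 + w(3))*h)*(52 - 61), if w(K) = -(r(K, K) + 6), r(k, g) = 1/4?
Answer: -351/8 ≈ -43.875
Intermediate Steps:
r(k, g) = 1/4
w(K) = -25/4 (w(K) = -(1/4 + 6) = -1*25/4 = -25/4)
h = 13/2 (h = 4 + (1/2)*5 = 4 + 5/2 = 13/2 ≈ 6.5000)
((7 + w(3))*h)*(52 - 61) = ((7 - 25/4)*(13/2))*(52 - 61) = ((3/4)*(13/2))*(-9) = (39/8)*(-9) = -351/8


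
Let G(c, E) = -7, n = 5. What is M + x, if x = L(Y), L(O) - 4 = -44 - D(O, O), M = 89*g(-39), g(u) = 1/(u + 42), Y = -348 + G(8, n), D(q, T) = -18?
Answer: 23/3 ≈ 7.6667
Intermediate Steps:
Y = -355 (Y = -348 - 7 = -355)
g(u) = 1/(42 + u)
M = 89/3 (M = 89/(42 - 39) = 89/3 ≈ 29.667)
L(O) = -22 (L(O) = 4 + (-44 - 1*(-18)) = 4 + (-44 + 18) = 4 - 26 = -22)
x = -22
M + x = 89/3 - 22 = 23/3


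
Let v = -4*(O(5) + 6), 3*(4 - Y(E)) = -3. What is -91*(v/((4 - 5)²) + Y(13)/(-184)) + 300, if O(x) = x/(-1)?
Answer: 122631/184 ≈ 666.47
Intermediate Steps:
Y(E) = 5 (Y(E) = 4 - ⅓*(-3) = 4 + 1 = 5)
O(x) = -x (O(x) = x*(-1) = -x)
v = -4 (v = -4*(-1*5 + 6) = -4*(-5 + 6) = -4*1 = -4)
-91*(v/((4 - 5)²) + Y(13)/(-184)) + 300 = -91*(-4/(4 - 5)² + 5/(-184)) + 300 = -91*(-4/((-1)²) + 5*(-1/184)) + 300 = -91*(-4/1 - 5/184) + 300 = -91*(-4*1 - 5/184) + 300 = -91*(-4 - 5/184) + 300 = -91*(-741/184) + 300 = 67431/184 + 300 = 122631/184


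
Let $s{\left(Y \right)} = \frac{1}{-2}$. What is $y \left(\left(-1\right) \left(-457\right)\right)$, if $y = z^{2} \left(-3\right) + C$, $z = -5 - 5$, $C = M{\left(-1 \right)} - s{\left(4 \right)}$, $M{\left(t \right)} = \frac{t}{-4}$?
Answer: $- \frac{547029}{4} \approx -1.3676 \cdot 10^{5}$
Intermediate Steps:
$M{\left(t \right)} = - \frac{t}{4}$ ($M{\left(t \right)} = t \left(- \frac{1}{4}\right) = - \frac{t}{4}$)
$s{\left(Y \right)} = - \frac{1}{2}$
$C = \frac{3}{4}$ ($C = \left(- \frac{1}{4}\right) \left(-1\right) - - \frac{1}{2} = \frac{1}{4} + \frac{1}{2} = \frac{3}{4} \approx 0.75$)
$z = -10$ ($z = -5 - 5 = -10$)
$y = - \frac{1197}{4}$ ($y = \left(-10\right)^{2} \left(-3\right) + \frac{3}{4} = 100 \left(-3\right) + \frac{3}{4} = -300 + \frac{3}{4} = - \frac{1197}{4} \approx -299.25$)
$y \left(\left(-1\right) \left(-457\right)\right) = - \frac{1197 \left(\left(-1\right) \left(-457\right)\right)}{4} = \left(- \frac{1197}{4}\right) 457 = - \frac{547029}{4}$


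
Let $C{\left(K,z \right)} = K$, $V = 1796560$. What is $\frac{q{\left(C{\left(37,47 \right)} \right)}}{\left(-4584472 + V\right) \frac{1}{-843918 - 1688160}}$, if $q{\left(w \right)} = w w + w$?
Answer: $\frac{98891713}{77442} \approx 1277.0$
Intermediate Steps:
$q{\left(w \right)} = w + w^{2}$ ($q{\left(w \right)} = w^{2} + w = w + w^{2}$)
$\frac{q{\left(C{\left(37,47 \right)} \right)}}{\left(-4584472 + V\right) \frac{1}{-843918 - 1688160}} = \frac{37 \left(1 + 37\right)}{\left(-4584472 + 1796560\right) \frac{1}{-843918 - 1688160}} = \frac{37 \cdot 38}{\left(-2787912\right) \frac{1}{-2532078}} = \frac{1406}{\left(-2787912\right) \left(- \frac{1}{2532078}\right)} = \frac{1406}{\frac{154884}{140671}} = 1406 \cdot \frac{140671}{154884} = \frac{98891713}{77442}$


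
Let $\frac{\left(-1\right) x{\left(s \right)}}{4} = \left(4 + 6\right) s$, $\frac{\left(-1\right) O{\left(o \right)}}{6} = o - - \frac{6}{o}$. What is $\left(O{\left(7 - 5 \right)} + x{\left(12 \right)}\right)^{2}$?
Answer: $260100$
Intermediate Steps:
$O{\left(o \right)} = - \frac{36}{o} - 6 o$ ($O{\left(o \right)} = - 6 \left(o - - \frac{6}{o}\right) = - 6 \left(o + \frac{6}{o}\right) = - \frac{36}{o} - 6 o$)
$x{\left(s \right)} = - 40 s$ ($x{\left(s \right)} = - 4 \left(4 + 6\right) s = - 4 \cdot 10 s = - 40 s$)
$\left(O{\left(7 - 5 \right)} + x{\left(12 \right)}\right)^{2} = \left(\left(- \frac{36}{7 - 5} - 6 \left(7 - 5\right)\right) - 480\right)^{2} = \left(\left(- \frac{36}{2} - 12\right) - 480\right)^{2} = \left(\left(\left(-36\right) \frac{1}{2} - 12\right) - 480\right)^{2} = \left(\left(-18 - 12\right) - 480\right)^{2} = \left(-30 - 480\right)^{2} = \left(-510\right)^{2} = 260100$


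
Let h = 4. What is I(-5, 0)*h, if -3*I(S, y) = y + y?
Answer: 0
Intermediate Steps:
I(S, y) = -2*y/3 (I(S, y) = -(y + y)/3 = -2*y/3)
I(-5, 0)*h = -⅔*0*4 = 0*4 = 0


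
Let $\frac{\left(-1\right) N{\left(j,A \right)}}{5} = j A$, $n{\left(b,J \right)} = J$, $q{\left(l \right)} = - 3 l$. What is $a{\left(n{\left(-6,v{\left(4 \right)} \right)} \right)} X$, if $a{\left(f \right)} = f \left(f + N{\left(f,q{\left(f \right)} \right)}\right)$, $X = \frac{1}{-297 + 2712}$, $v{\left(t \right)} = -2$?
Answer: $- \frac{116}{2415} \approx -0.048033$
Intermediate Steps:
$X = \frac{1}{2415} \approx 0.00041408$
$N{\left(j,A \right)} = - 5 A j$ ($N{\left(j,A \right)} = - 5 j A = - 5 A j$)
$a{\left(f \right)} = f \left(f + 15 f^{2}\right)$ ($a{\left(f \right)} = f \left(f - 5 \left(- 3 f\right) f\right) = f \left(f + 15 f^{2}\right)$)
$a{\left(n{\left(-6,v{\left(4 \right)} \right)} \right)} X = \left(-2\right)^{2} \left(1 + 15 \left(-2\right)\right) \frac{1}{2415} = 4 \left(1 - 30\right) \frac{1}{2415} = 4 \left(-29\right) \frac{1}{2415} = \left(-116\right) \frac{1}{2415} = - \frac{116}{2415}$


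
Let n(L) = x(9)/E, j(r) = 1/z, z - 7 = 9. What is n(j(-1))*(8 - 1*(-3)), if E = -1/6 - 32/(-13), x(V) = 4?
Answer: 3432/179 ≈ 19.173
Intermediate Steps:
E = 179/78 (E = -1*⅙ - 32*(-1/13) = -⅙ + 32/13 = 179/78 ≈ 2.2949)
z = 16 (z = 7 + 9 = 16)
j(r) = 1/16
n(L) = 312/179 (n(L) = 4/(179/78) = 4*(78/179) = 312/179)
n(j(-1))*(8 - 1*(-3)) = 312*(8 - 1*(-3))/179 = 312*(8 + 3)/179 = (312/179)*11 = 3432/179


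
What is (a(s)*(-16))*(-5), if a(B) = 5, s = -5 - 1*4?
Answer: 400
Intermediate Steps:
s = -9 (s = -5 - 4 = -9)
(a(s)*(-16))*(-5) = (5*(-16))*(-5) = -80*(-5) = 400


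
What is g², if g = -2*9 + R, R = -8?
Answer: 676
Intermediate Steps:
g = -26 (g = -2*9 - 8 = -18 - 8 = -26)
g² = (-26)² = 676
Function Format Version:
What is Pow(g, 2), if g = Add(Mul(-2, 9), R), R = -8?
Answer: 676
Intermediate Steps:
g = -26 (g = Add(Mul(-2, 9), -8) = Add(-18, -8) = -26)
Pow(g, 2) = Pow(-26, 2) = 676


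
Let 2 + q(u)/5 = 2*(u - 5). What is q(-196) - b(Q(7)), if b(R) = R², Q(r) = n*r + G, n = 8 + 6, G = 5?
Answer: -12629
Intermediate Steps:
n = 14
Q(r) = 5 + 14*r (Q(r) = 14*r + 5 = 5 + 14*r)
q(u) = -60 + 10*u (q(u) = -10 + 5*(2*(u - 5)) = -10 + 5*(2*(-5 + u)) = -10 + 5*(-10 + 2*u) = -10 + (-50 + 10*u) = -60 + 10*u)
q(-196) - b(Q(7)) = (-60 + 10*(-196)) - (5 + 14*7)² = (-60 - 1960) - (5 + 98)² = -2020 - 1*103² = -2020 - 1*10609 = -2020 - 10609 = -12629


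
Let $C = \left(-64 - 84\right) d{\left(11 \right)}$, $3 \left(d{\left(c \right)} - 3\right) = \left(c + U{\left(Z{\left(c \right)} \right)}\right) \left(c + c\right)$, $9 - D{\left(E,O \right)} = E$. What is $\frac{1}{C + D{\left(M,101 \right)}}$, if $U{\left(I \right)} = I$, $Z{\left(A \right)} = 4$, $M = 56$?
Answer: $- \frac{1}{16771} \approx -5.9627 \cdot 10^{-5}$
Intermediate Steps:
$D{\left(E,O \right)} = 9 - E$
$d{\left(c \right)} = 3 + \frac{2 c \left(4 + c\right)}{3}$ ($d{\left(c \right)} = 3 + \frac{\left(c + 4\right) \left(c + c\right)}{3} = 3 + \frac{\left(4 + c\right) 2 c}{3} = 3 + \frac{2 c \left(4 + c\right)}{3}$)
$C = -16724$ ($C = \left(-64 - 84\right) \left(3 + \frac{2 \cdot 11^{2}}{3} + \frac{8}{3} \cdot 11\right) = - 148 \left(3 + \frac{2}{3} \cdot 121 + \frac{88}{3}\right) = - 148 \left(3 + \frac{242}{3} + \frac{88}{3}\right) = \left(-148\right) 113 = -16724$)
$\frac{1}{C + D{\left(M,101 \right)}} = \frac{1}{-16724 + \left(9 - 56\right)} = \frac{1}{-16724 - 47} = \frac{1}{-16771} = - \frac{1}{16771}$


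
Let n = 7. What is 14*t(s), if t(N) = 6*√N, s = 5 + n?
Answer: 168*√3 ≈ 290.98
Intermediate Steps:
s = 12 (s = 5 + 7 = 12)
14*t(s) = 14*(6*√12) = 14*(6*(2*√3)) = 14*(12*√3) = 168*√3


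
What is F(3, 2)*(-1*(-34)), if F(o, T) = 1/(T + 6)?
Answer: 17/4 ≈ 4.2500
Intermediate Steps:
F(o, T) = 1/(6 + T)
F(3, 2)*(-1*(-34)) = (-1*(-34))/(6 + 2) = 34/8 = (1/8)*34 = 17/4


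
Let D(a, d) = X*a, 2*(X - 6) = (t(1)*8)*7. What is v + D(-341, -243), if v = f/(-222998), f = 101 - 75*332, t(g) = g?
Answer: -2585414013/222998 ≈ -11594.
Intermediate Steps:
X = 34 (X = 6 + ((1*8)*7)/2 = 6 + (8*7)/2 = 6 + (½)*56 = 6 + 28 = 34)
f = -24799 (f = 101 - 24900 = -24799)
D(a, d) = 34*a
v = 24799/222998 (v = -24799/(-222998) = -24799*(-1/222998) = 24799/222998 ≈ 0.11121)
v + D(-341, -243) = 24799/222998 + 34*(-341) = 24799/222998 - 11594 = -2585414013/222998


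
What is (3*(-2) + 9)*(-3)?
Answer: -9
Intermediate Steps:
(3*(-2) + 9)*(-3) = (-6 + 9)*(-3) = 3*(-3) = -9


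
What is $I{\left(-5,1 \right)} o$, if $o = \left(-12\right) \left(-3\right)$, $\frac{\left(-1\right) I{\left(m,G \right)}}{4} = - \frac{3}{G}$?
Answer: $432$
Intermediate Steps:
$I{\left(m,G \right)} = \frac{12}{G}$ ($I{\left(m,G \right)} = - 4 \left(- \frac{3}{G}\right) = \frac{12}{G}$)
$o = 36$
$I{\left(-5,1 \right)} o = \frac{12}{1} \cdot 36 = 12 \cdot 1 \cdot 36 = 12 \cdot 36 = 432$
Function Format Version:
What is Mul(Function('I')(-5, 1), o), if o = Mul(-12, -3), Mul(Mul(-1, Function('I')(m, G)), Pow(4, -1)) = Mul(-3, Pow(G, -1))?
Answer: 432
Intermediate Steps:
Function('I')(m, G) = Mul(12, Pow(G, -1)) (Function('I')(m, G) = Mul(-4, Mul(-3, Pow(G, -1))) = Mul(12, Pow(G, -1)))
o = 36
Mul(Function('I')(-5, 1), o) = Mul(Mul(12, Pow(1, -1)), 36) = Mul(Mul(12, 1), 36) = Mul(12, 36) = 432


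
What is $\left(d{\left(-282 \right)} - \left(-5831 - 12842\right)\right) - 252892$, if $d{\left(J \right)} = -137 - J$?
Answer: $-234074$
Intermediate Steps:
$\left(d{\left(-282 \right)} - \left(-5831 - 12842\right)\right) - 252892 = \left(\left(-137 - -282\right) - \left(-5831 - 12842\right)\right) - 252892 = \left(\left(-137 + 282\right) - -18673\right) - 252892 = \left(145 + 18673\right) - 252892 = 18818 - 252892 = -234074$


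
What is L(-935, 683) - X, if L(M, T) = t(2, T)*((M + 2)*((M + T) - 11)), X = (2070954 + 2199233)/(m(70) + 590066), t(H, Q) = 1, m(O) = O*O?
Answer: 145987891927/594966 ≈ 2.4537e+5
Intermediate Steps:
m(O) = O**2
X = 4270187/594966 (X = (2070954 + 2199233)/(70**2 + 590066) = 4270187/(4900 + 590066) = 4270187/594966 ≈ 7.1772)
L(M, T) = (2 + M)*(-11 + M + T) (L(M, T) = 1*((M + 2)*((M + T) - 11)) = 1*((2 + M)*(-11 + M + T)) = (2 + M)*(-11 + M + T))
L(-935, 683) - X = (-22 + (-935)**2 - 9*(-935) + 2*683 - 935*683) - 1*4270187/594966 = (-22 + 874225 + 8415 + 1366 - 638605) - 4270187/594966 = 245379 - 4270187/594966 = 145987891927/594966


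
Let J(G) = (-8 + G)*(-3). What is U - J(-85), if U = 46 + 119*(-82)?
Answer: -9991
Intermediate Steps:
U = -9712 (U = 46 - 9758 = -9712)
J(G) = 24 - 3*G
U - J(-85) = -9712 - (24 - 3*(-85)) = -9712 - (24 + 255) = -9712 - 1*279 = -9712 - 279 = -9991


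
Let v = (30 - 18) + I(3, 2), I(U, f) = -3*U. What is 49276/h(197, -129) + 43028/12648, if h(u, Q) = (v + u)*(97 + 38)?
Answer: 299899/57375 ≈ 5.2270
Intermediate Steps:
v = 3 (v = (30 - 18) - 3*3 = 12 - 9 = 3)
h(u, Q) = 405 + 135*u (h(u, Q) = (3 + u)*(97 + 38) = (3 + u)*135 = 405 + 135*u)
49276/h(197, -129) + 43028/12648 = 49276/(405 + 135*197) + 43028/12648 = 49276/(405 + 26595) + 43028*(1/12648) = 49276/27000 + 347/102 = 49276*(1/27000) + 347/102 = 12319/6750 + 347/102 = 299899/57375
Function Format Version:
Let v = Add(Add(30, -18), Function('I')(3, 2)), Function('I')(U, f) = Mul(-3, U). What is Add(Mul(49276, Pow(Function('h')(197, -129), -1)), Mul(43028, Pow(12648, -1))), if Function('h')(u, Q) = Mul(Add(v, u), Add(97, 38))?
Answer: Rational(299899, 57375) ≈ 5.2270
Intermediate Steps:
v = 3 (v = Add(Add(30, -18), Mul(-3, 3)) = Add(12, -9) = 3)
Function('h')(u, Q) = Add(405, Mul(135, u)) (Function('h')(u, Q) = Mul(Add(3, u), Add(97, 38)) = Mul(Add(3, u), 135) = Add(405, Mul(135, u)))
Add(Mul(49276, Pow(Function('h')(197, -129), -1)), Mul(43028, Pow(12648, -1))) = Add(Mul(49276, Pow(Add(405, Mul(135, 197)), -1)), Mul(43028, Pow(12648, -1))) = Add(Mul(49276, Pow(Add(405, 26595), -1)), Mul(43028, Rational(1, 12648))) = Add(Mul(49276, Pow(27000, -1)), Rational(347, 102)) = Add(Mul(49276, Rational(1, 27000)), Rational(347, 102)) = Add(Rational(12319, 6750), Rational(347, 102)) = Rational(299899, 57375)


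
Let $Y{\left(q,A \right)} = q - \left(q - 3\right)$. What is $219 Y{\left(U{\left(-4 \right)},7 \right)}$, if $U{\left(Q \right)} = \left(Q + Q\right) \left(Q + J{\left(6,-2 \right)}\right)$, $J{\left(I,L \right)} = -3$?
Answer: $657$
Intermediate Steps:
$U{\left(Q \right)} = 2 Q \left(-3 + Q\right)$ ($U{\left(Q \right)} = \left(Q + Q\right) \left(Q - 3\right) = 2 Q \left(-3 + Q\right)$)
$Y{\left(q,A \right)} = 3$ ($Y{\left(q,A \right)} = q - \left(q - 3\right) = q - \left(-3 + q\right) = 3$)
$219 Y{\left(U{\left(-4 \right)},7 \right)} = 219 \cdot 3 = 657$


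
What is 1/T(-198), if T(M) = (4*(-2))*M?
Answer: 1/1584 ≈ 0.00063131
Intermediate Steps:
T(M) = -8*M
1/T(-198) = 1/(-8*(-198)) = 1/1584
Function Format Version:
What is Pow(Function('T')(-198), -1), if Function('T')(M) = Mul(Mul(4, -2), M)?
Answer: Rational(1, 1584) ≈ 0.00063131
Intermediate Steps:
Function('T')(M) = Mul(-8, M)
Pow(Function('T')(-198), -1) = Pow(Mul(-8, -198), -1) = Pow(1584, -1) = Rational(1, 1584)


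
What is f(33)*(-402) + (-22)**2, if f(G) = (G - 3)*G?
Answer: -397496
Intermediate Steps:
f(G) = G*(-3 + G) (f(G) = (-3 + G)*G = G*(-3 + G))
f(33)*(-402) + (-22)**2 = (33*(-3 + 33))*(-402) + (-22)**2 = (33*30)*(-402) + 484 = 990*(-402) + 484 = -397980 + 484 = -397496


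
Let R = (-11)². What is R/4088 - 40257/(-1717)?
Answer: 164778373/7019096 ≈ 23.476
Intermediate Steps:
R = 121
R/4088 - 40257/(-1717) = 121/4088 - 40257/(-1717) = 121*(1/4088) - 40257*(-1/1717) = 121/4088 + 40257/1717 = 164778373/7019096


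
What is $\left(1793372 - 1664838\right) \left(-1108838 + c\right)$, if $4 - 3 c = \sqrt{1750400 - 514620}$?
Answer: $- \frac{427569636340}{3} - \frac{1799476 \sqrt{6305}}{3} \approx -1.4257 \cdot 10^{11}$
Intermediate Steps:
$c = \frac{4}{3} - \frac{14 \sqrt{6305}}{3}$ ($c = \frac{4}{3} - \frac{\sqrt{1750400 - 514620}}{3} = \frac{4}{3} - \frac{\sqrt{1235780}}{3} = \frac{4}{3} - \frac{14 \sqrt{6305}}{3} \approx -369.22$)
$\left(1793372 - 1664838\right) \left(-1108838 + c\right) = \left(1793372 - 1664838\right) \left(-1108838 + \left(\frac{4}{3} - \frac{14 \sqrt{6305}}{3}\right)\right) = 128534 \left(- \frac{3326510}{3} - \frac{14 \sqrt{6305}}{3}\right) = - \frac{427569636340}{3} - \frac{1799476 \sqrt{6305}}{3}$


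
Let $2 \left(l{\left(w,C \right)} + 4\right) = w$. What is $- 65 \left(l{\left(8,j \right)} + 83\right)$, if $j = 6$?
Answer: $-5395$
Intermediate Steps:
$l{\left(w,C \right)} = -4 + \frac{w}{2}$
$- 65 \left(l{\left(8,j \right)} + 83\right) = - 65 \left(\left(-4 + \frac{1}{2} \cdot 8\right) + 83\right) = - 65 \left(\left(-4 + 4\right) + 83\right) = - 65 \left(0 + 83\right) = \left(-65\right) 83 = -5395$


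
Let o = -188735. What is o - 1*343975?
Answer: -532710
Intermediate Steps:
o - 1*343975 = -188735 - 1*343975 = -188735 - 343975 = -532710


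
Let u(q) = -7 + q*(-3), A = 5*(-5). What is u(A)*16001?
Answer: 1088068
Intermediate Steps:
A = -25
u(q) = -7 - 3*q
u(A)*16001 = (-7 - 3*(-25))*16001 = (-7 + 75)*16001 = 68*16001 = 1088068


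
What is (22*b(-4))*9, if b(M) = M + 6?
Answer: 396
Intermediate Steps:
b(M) = 6 + M
(22*b(-4))*9 = (22*(6 - 4))*9 = (22*2)*9 = 44*9 = 396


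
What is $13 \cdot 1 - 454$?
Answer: $-441$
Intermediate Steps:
$13 \cdot 1 - 454 = 13 - 454 = -441$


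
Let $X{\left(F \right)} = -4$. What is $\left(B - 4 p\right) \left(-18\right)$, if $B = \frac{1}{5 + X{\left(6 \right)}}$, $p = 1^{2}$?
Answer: $54$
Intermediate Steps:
$p = 1$
$B = 1$ ($B = \frac{1}{5 - 4} = 1^{-1} = 1$)
$\left(B - 4 p\right) \left(-18\right) = \left(1 - 4\right) \left(-18\right) = \left(-3\right) \left(-18\right) = 54$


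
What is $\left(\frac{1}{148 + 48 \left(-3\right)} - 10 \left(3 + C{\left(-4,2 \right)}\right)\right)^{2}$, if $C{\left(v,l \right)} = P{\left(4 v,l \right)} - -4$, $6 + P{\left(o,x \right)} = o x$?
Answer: $\frac{1540081}{16} \approx 96255.0$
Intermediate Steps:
$P{\left(o,x \right)} = -6 + o x$
$C{\left(v,l \right)} = -2 + 4 l v$ ($C{\left(v,l \right)} = \left(-6 + 4 v l\right) - -4 = \left(-6 + 4 l v\right) + 4 = -2 + 4 l v$)
$\left(\frac{1}{148 + 48 \left(-3\right)} - 10 \left(3 + C{\left(-4,2 \right)}\right)\right)^{2} = \left(\frac{1}{148 + 48 \left(-3\right)} - 10 \left(3 + \left(-2 + 4 \cdot 2 \left(-4\right)\right)\right)\right)^{2} = \left(\frac{1}{148 - 144} - 10 \left(3 - 34\right)\right)^{2} = \left(\frac{1}{4} - 10 \left(3 - 34\right)\right)^{2} = \left(\frac{1}{4} - -310\right)^{2} = \left(\frac{1}{4} + 310\right)^{2} = \left(\frac{1241}{4}\right)^{2} = \frac{1540081}{16}$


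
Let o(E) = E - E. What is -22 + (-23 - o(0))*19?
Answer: -459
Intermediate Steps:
o(E) = 0
-22 + (-23 - o(0))*19 = -22 + (-23 - 1*0)*19 = -22 + (-23 + 0)*19 = -22 - 23*19 = -22 - 437 = -459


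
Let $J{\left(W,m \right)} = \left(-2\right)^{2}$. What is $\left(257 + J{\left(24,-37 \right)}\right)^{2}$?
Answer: $68121$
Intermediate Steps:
$J{\left(W,m \right)} = 4$
$\left(257 + J{\left(24,-37 \right)}\right)^{2} = \left(257 + 4\right)^{2} = 261^{2} = 68121$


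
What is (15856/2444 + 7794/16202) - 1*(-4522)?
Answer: 22417086573/4949711 ≈ 4529.0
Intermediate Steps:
(15856/2444 + 7794/16202) - 1*(-4522) = (15856*(1/2444) + 7794*(1/16202)) + 4522 = (3964/611 + 3897/8101) + 4522 = 34493431/4949711 + 4522 = 22417086573/4949711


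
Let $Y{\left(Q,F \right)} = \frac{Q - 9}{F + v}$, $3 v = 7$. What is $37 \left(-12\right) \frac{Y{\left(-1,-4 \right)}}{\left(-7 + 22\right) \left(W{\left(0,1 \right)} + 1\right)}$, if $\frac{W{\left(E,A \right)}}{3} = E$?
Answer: $- \frac{888}{5} \approx -177.6$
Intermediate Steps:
$W{\left(E,A \right)} = 3 E$
$v = \frac{7}{3}$ ($v = \frac{1}{3} \cdot 7 = \frac{7}{3} \approx 2.3333$)
$Y{\left(Q,F \right)} = \frac{-9 + Q}{\frac{7}{3} + F}$ ($Y{\left(Q,F \right)} = \frac{Q - 9}{F + \frac{7}{3}} = \frac{Q - 9}{\frac{7}{3} + F} = \frac{-9 + Q}{\frac{7}{3} + F}$)
$37 \left(-12\right) \frac{Y{\left(-1,-4 \right)}}{\left(-7 + 22\right) \left(W{\left(0,1 \right)} + 1\right)} = 37 \left(-12\right) \frac{3 \frac{1}{7 + 3 \left(-4\right)} \left(-9 - 1\right)}{\left(-7 + 22\right) \left(3 \cdot 0 + 1\right)} = - 444 \frac{3 \frac{1}{7 - 12} \left(-10\right)}{15 \left(0 + 1\right)} = - 444 \frac{3 \frac{1}{-5} \left(-10\right)}{15 \cdot 1} = - 444 \frac{3 \left(- \frac{1}{5}\right) \left(-10\right)}{15} = - 444 \cdot 6 \cdot \frac{1}{15} = \left(-444\right) \frac{2}{5} = - \frac{888}{5}$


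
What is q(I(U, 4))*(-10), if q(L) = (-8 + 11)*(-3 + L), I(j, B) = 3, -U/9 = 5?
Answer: 0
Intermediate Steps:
U = -45 (U = -9*5 = -45)
q(L) = -9 + 3*L (q(L) = 3*(-3 + L) = -9 + 3*L)
q(I(U, 4))*(-10) = (-9 + 3*3)*(-10) = (-9 + 9)*(-10) = 0*(-10) = 0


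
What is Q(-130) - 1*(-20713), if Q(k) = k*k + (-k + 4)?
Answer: 37747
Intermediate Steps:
Q(k) = 4 + k**2 - k (Q(k) = k**2 + (4 - k) = 4 + k**2 - k)
Q(-130) - 1*(-20713) = (4 + (-130)**2 - 1*(-130)) - 1*(-20713) = (4 + 16900 + 130) + 20713 = 17034 + 20713 = 37747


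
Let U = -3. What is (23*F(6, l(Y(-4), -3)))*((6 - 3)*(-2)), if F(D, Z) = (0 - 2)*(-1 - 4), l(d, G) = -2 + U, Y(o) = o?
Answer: -1380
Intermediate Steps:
l(d, G) = -5 (l(d, G) = -2 - 3 = -5)
F(D, Z) = 10 (F(D, Z) = -2*(-5) = 10)
(23*F(6, l(Y(-4), -3)))*((6 - 3)*(-2)) = (23*10)*((6 - 3)*(-2)) = 230*(3*(-2)) = 230*(-6) = -1380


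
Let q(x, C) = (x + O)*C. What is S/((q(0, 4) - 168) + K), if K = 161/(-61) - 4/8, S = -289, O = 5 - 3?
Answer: 35258/19903 ≈ 1.7715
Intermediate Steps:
O = 2
q(x, C) = C*(2 + x) (q(x, C) = (x + 2)*C = (2 + x)*C = C*(2 + x))
K = -383/122 (K = 161*(-1/61) - 4*1/8 = -161/61 - 1/2 = -383/122 ≈ -3.1393)
S/((q(0, 4) - 168) + K) = -289/((4*(2 + 0) - 168) - 383/122) = -289/((4*2 - 168) - 383/122) = -289/((8 - 168) - 383/122) = -289/(-160 - 383/122) = -289/(-19903/122) = -289*(-122/19903) = 35258/19903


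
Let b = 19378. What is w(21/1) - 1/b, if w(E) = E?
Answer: 406937/19378 ≈ 21.000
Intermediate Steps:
w(21/1) - 1/b = 21/1 - 1/19378 = 21*1 - 1*1/19378 = 21 - 1/19378 = 406937/19378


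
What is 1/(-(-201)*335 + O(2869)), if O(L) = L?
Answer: 1/70204 ≈ 1.4244e-5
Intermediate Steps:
1/(-(-201)*335 + O(2869)) = 1/(-(-201)*335 + 2869) = 1/(-1*(-67335) + 2869) = 1/(67335 + 2869) = 1/70204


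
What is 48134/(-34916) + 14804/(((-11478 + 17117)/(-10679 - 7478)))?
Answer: -4692780262237/98445662 ≈ -47669.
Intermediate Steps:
48134/(-34916) + 14804/(((-11478 + 17117)/(-10679 - 7478))) = 48134*(-1/34916) + 14804/((5639/(-18157))) = -24067/17458 + 14804/((5639*(-1/18157))) = -24067/17458 + 14804/(-5639/18157) = -24067/17458 + 14804*(-18157/5639) = -24067/17458 - 268796228/5639 = -4692780262237/98445662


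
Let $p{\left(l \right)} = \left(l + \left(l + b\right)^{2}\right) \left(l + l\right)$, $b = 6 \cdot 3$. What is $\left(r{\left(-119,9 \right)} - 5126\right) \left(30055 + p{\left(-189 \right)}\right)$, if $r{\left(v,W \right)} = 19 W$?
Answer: $54265182955$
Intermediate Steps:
$b = 18$
$p{\left(l \right)} = 2 l \left(l + \left(18 + l\right)^{2}\right)$ ($p{\left(l \right)} = \left(l + \left(l + 18\right)^{2}\right) \left(l + l\right) = \left(l + \left(18 + l\right)^{2}\right) 2 l = 2 l \left(l + \left(18 + l\right)^{2}\right)$)
$\left(r{\left(-119,9 \right)} - 5126\right) \left(30055 + p{\left(-189 \right)}\right) = \left(19 \cdot 9 - 5126\right) \left(30055 + 2 \left(-189\right) \left(-189 + \left(18 - 189\right)^{2}\right)\right) = \left(171 - 5126\right) \left(30055 + 2 \left(-189\right) \left(-189 + \left(-171\right)^{2}\right)\right) = - 4955 \left(30055 + 2 \left(-189\right) \left(-189 + 29241\right)\right) = - 4955 \left(30055 + 2 \left(-189\right) 29052\right) = - 4955 \left(30055 - 10981656\right) = \left(-4955\right) \left(-10951601\right) = 54265182955$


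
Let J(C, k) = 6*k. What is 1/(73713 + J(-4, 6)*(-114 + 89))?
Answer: 1/72813 ≈ 1.3734e-5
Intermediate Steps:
1/(73713 + J(-4, 6)*(-114 + 89)) = 1/(73713 + (6*6)*(-114 + 89)) = 1/(73713 + 36*(-25)) = 1/(73713 - 900) = 1/72813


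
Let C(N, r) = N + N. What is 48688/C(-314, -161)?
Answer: -12172/157 ≈ -77.529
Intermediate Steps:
C(N, r) = 2*N
48688/C(-314, -161) = 48688/((2*(-314))) = 48688/(-628) = 48688*(-1/628) = -12172/157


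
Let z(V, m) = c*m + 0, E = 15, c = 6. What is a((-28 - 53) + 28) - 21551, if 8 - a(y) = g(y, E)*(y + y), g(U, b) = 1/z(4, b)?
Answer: -969382/45 ≈ -21542.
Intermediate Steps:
z(V, m) = 6*m (z(V, m) = 6*m + 0 = 6*m)
g(U, b) = 1/(6*b)
a(y) = 8 - y/45 (a(y) = 8 - (⅙)/15*(y + y) = 8 - (⅙)*(1/15)*2*y = 8 - 2*y/90 = 8 - y/45)
a((-28 - 53) + 28) - 21551 = (8 - ((-28 - 53) + 28)/45) - 21551 = (8 - (-81 + 28)/45) - 21551 = (8 - 1/45*(-53)) - 21551 = (8 + 53/45) - 21551 = 413/45 - 21551 = -969382/45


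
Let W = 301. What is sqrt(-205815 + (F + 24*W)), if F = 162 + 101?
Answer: 2*I*sqrt(49582) ≈ 445.34*I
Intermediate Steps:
F = 263
sqrt(-205815 + (F + 24*W)) = sqrt(-205815 + (263 + 24*301)) = sqrt(-205815 + (263 + 7224)) = sqrt(-205815 + 7487) = sqrt(-198328) = 2*I*sqrt(49582)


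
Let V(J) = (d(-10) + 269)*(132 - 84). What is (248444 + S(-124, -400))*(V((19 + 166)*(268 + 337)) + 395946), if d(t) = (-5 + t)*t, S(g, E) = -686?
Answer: 103081697964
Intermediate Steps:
d(t) = t*(-5 + t)
V(J) = 20112 (V(J) = (-10*(-5 - 10) + 269)*(132 - 84) = (-10*(-15) + 269)*48 = (150 + 269)*48 = 419*48 = 20112)
(248444 + S(-124, -400))*(V((19 + 166)*(268 + 337)) + 395946) = (248444 - 686)*(20112 + 395946) = 247758*416058 = 103081697964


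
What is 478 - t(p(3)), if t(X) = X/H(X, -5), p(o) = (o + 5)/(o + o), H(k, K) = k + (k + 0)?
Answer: 955/2 ≈ 477.50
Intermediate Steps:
H(k, K) = 2*k (H(k, K) = k + k = 2*k)
p(o) = (5 + o)/(2*o) (p(o) = (5 + o)/((2*o)) = (5 + o)*(1/(2*o)) = (5 + o)/(2*o))
t(X) = ½ (t(X) = X/((2*X)) = X*(1/(2*X)) = ½)
478 - t(p(3)) = 478 - 1*½ = 478 - ½ = 955/2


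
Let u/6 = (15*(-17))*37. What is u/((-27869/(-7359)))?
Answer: -416592990/27869 ≈ -14948.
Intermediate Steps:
u = -56610 (u = 6*((15*(-17))*37) = 6*(-255*37) = 6*(-9435) = -56610)
u/((-27869/(-7359))) = -56610/((-27869/(-7359))) = -56610/((-27869*(-1/7359))) = -56610/27869/7359 = -56610*7359/27869 = -416592990/27869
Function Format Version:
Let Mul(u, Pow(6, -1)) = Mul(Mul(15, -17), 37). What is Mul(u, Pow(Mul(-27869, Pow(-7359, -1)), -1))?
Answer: Rational(-416592990, 27869) ≈ -14948.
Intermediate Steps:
u = -56610 (u = Mul(6, Mul(Mul(15, -17), 37)) = Mul(6, Mul(-255, 37)) = Mul(6, -9435) = -56610)
Mul(u, Pow(Mul(-27869, Pow(-7359, -1)), -1)) = Mul(-56610, Pow(Mul(-27869, Pow(-7359, -1)), -1)) = Mul(-56610, Pow(Mul(-27869, Rational(-1, 7359)), -1)) = Mul(-56610, Pow(Rational(27869, 7359), -1)) = Mul(-56610, Rational(7359, 27869)) = Rational(-416592990, 27869)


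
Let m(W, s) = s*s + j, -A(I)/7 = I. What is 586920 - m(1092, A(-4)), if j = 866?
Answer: 585270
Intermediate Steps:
A(I) = -7*I
m(W, s) = 866 + s**2 (m(W, s) = s*s + 866 = s**2 + 866 = 866 + s**2)
586920 - m(1092, A(-4)) = 586920 - (866 + (-7*(-4))**2) = 586920 - (866 + 28**2) = 586920 - (866 + 784) = 586920 - 1*1650 = 586920 - 1650 = 585270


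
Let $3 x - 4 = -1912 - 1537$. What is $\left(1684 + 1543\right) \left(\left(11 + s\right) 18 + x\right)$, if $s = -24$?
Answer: $- \frac{13382369}{3} \approx -4.4608 \cdot 10^{6}$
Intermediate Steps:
$x = - \frac{3445}{3}$ ($x = \frac{4}{3} + \frac{-1912 - 1537}{3} = \frac{4}{3} + \frac{1}{3} \left(-3449\right) = \frac{4}{3} - \frac{3449}{3} = - \frac{3445}{3} \approx -1148.3$)
$\left(1684 + 1543\right) \left(\left(11 + s\right) 18 + x\right) = \left(1684 + 1543\right) \left(\left(11 - 24\right) 18 - \frac{3445}{3}\right) = 3227 \left(\left(-13\right) 18 - \frac{3445}{3}\right) = 3227 \left(-234 - \frac{3445}{3}\right) = 3227 \left(- \frac{4147}{3}\right) = - \frac{13382369}{3}$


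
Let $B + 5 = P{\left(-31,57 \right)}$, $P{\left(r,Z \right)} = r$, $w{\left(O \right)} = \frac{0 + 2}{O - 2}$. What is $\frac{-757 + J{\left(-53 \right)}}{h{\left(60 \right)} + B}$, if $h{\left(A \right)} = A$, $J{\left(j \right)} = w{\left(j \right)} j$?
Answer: $- \frac{13843}{440} \approx -31.461$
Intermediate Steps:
$w{\left(O \right)} = \frac{2}{-2 + O}$
$J{\left(j \right)} = \frac{2 j}{-2 + j}$ ($J{\left(j \right)} = \frac{2}{-2 + j} j = \frac{2 j}{-2 + j}$)
$B = -36$ ($B = -5 - 31 = -36$)
$\frac{-757 + J{\left(-53 \right)}}{h{\left(60 \right)} + B} = \frac{-757 + 2 \left(-53\right) \frac{1}{-2 - 53}}{60 - 36} = \frac{-757 + 2 \left(-53\right) \frac{1}{-55}}{24} = \left(-757 + 2 \left(-53\right) \left(- \frac{1}{55}\right)\right) \frac{1}{24} = \left(-757 + \frac{106}{55}\right) \frac{1}{24} = \left(- \frac{41529}{55}\right) \frac{1}{24} = - \frac{13843}{440}$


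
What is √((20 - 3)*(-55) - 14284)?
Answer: 3*I*√1691 ≈ 123.37*I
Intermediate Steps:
√((20 - 3)*(-55) - 14284) = √(17*(-55) - 14284) = √(-935 - 14284) = √(-15219) = 3*I*√1691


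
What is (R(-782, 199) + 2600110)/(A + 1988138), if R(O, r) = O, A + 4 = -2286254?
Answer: -11204/1285 ≈ -8.7191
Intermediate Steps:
A = -2286258 (A = -4 - 2286254 = -2286258)
(R(-782, 199) + 2600110)/(A + 1988138) = (-782 + 2600110)/(-2286258 + 1988138) = 2599328/(-298120) = 2599328*(-1/298120) = -11204/1285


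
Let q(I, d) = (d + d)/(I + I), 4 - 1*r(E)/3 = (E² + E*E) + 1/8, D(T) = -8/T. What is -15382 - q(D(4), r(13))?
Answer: -254131/16 ≈ -15883.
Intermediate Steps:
r(E) = 93/8 - 6*E² (r(E) = 12 - 3*((E² + E*E) + 1/8) = 12 - 3*((E² + E²) + ⅛) = 12 - 3*(2*E² + ⅛) = 12 - 3*(⅛ + 2*E²) = 12 + (-3/8 - 6*E²) = 93/8 - 6*E²)
q(I, d) = d/I (q(I, d) = (2*d)/((2*I)) = (2*d)*(1/(2*I)) = d/I)
-15382 - q(D(4), r(13)) = -15382 - (93/8 - 6*13²)/((-8/4)) = -15382 - (93/8 - 6*169)/((-8*¼)) = -15382 - (93/8 - 1014)/(-2) = -15382 - (-8019)*(-1)/(8*2) = -15382 - 1*8019/16 = -15382 - 8019/16 = -254131/16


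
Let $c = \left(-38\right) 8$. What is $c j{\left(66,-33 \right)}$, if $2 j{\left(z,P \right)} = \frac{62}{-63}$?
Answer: $\frac{9424}{63} \approx 149.59$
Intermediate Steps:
$j{\left(z,P \right)} = - \frac{31}{63}$ ($j{\left(z,P \right)} = \frac{62 \frac{1}{-63}}{2} = \frac{62 \left(- \frac{1}{63}\right)}{2} = \frac{1}{2} \left(- \frac{62}{63}\right) = - \frac{31}{63}$)
$c = -304$
$c j{\left(66,-33 \right)} = \left(-304\right) \left(- \frac{31}{63}\right) = \frac{9424}{63}$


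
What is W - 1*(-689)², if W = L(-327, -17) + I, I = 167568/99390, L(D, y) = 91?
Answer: -7862218022/16565 ≈ -4.7463e+5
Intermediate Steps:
I = 27928/16565 (I = 167568*(1/99390) = 27928/16565 ≈ 1.6860)
W = 1535343/16565 (W = 91 + 27928/16565 = 1535343/16565 ≈ 92.686)
W - 1*(-689)² = 1535343/16565 - 1*(-689)² = 1535343/16565 - 1*474721 = 1535343/16565 - 474721 = -7862218022/16565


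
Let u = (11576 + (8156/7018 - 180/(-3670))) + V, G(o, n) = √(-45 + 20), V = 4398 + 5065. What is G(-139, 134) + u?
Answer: 27095647105/1287803 + 5*I ≈ 21040.0 + 5.0*I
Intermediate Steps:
V = 9463
G(o, n) = 5*I (G(o, n) = √(-25) = 5*I)
u = 27095647105/1287803 (u = (11576 + (8156/7018 - 180/(-3670))) + 9463 = (11576 + (8156*(1/7018) - 180*(-1/3670))) + 9463 = (11576 + (4078/3509 + 18/367)) + 9463 = (11576 + 1559788/1287803) + 9463 = 14909167316/1287803 + 9463 = 27095647105/1287803 ≈ 21040.)
G(-139, 134) + u = 5*I + 27095647105/1287803 = 27095647105/1287803 + 5*I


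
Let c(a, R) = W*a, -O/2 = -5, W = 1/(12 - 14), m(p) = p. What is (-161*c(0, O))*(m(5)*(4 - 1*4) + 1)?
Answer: 0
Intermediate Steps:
W = -½ (W = 1/(-2) = -½ ≈ -0.50000)
O = 10 (O = -2*(-5) = 10)
c(a, R) = -a/2
(-161*c(0, O))*(m(5)*(4 - 1*4) + 1) = (-(-161)*0/2)*(5*(4 - 1*4) + 1) = (-161*0)*(5*(4 - 4) + 1) = 0*(5*0 + 1) = 0*(0 + 1) = 0*1 = 0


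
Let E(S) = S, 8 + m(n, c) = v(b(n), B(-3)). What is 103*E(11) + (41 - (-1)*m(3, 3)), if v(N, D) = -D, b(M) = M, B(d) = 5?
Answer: 1161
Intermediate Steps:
m(n, c) = -13 (m(n, c) = -8 - 1*5 = -8 - 5 = -13)
103*E(11) + (41 - (-1)*m(3, 3)) = 103*11 + (41 - (-1)*(-13)) = 1133 + (41 - 1*13) = 1133 + (41 - 13) = 1133 + 28 = 1161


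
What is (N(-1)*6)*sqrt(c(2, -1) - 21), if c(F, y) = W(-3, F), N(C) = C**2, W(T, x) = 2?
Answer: 6*I*sqrt(19) ≈ 26.153*I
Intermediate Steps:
c(F, y) = 2
(N(-1)*6)*sqrt(c(2, -1) - 21) = ((-1)**2*6)*sqrt(2 - 21) = (1*6)*sqrt(-19) = 6*(I*sqrt(19)) = 6*I*sqrt(19)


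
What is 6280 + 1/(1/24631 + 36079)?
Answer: 5580796442631/888661850 ≈ 6280.0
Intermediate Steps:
6280 + 1/(1/24631 + 36079) = 6280 + 1/(888661850/24631) = 6280 + 24631/888661850 = 5580796442631/888661850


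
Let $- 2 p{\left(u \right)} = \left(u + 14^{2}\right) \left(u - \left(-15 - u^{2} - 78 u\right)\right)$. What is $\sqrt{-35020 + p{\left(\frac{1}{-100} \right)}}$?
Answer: $\frac{i \sqrt{145650074998}}{2000} \approx 190.82 i$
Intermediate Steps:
$p{\left(u \right)} = - \frac{\left(196 + u\right) \left(15 + u^{2} + 79 u\right)}{2}$ ($p{\left(u \right)} = - \frac{\left(u + 14^{2}\right) \left(u - \left(-15 - u^{2} - 78 u\right)\right)}{2} = - \frac{\left(u + 196\right) \left(u + \left(15 + u^{2} + 78 u\right)\right)}{2} = - \frac{\left(196 + u\right) \left(15 + u^{2} + 79 u\right)}{2}$)
$\sqrt{-35020 + p{\left(\frac{1}{-100} \right)}} = \sqrt{-35020 - \left(1470 - \frac{15499}{200} - \frac{1}{2000000} + \frac{11}{800}\right)} = \sqrt{-35020 - \left(\frac{278501}{200} - \frac{1}{2000000} + \frac{11}{800}\right)} = \sqrt{-35020 - \frac{2785037499}{2000000}} = \sqrt{- \frac{72825037499}{2000000}} = \frac{i \sqrt{145650074998}}{2000}$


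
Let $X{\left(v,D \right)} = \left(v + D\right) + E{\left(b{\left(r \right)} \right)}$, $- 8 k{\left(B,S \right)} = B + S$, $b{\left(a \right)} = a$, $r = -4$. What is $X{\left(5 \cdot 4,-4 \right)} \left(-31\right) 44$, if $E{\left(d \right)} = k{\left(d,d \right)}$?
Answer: $-23188$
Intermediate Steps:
$k{\left(B,S \right)} = - \frac{B}{8} - \frac{S}{8}$ ($k{\left(B,S \right)} = - \frac{B + S}{8} = - \frac{B}{8} - \frac{S}{8}$)
$E{\left(d \right)} = - \frac{d}{4}$ ($E{\left(d \right)} = - \frac{d}{8} - \frac{d}{8} = - \frac{d}{4}$)
$X{\left(v,D \right)} = 1 + D + v$ ($X{\left(v,D \right)} = \left(v + D\right) - -1 = \left(D + v\right) + 1 = 1 + D + v$)
$X{\left(5 \cdot 4,-4 \right)} \left(-31\right) 44 = \left(1 - 4 + 5 \cdot 4\right) \left(-31\right) 44 = \left(1 - 4 + 20\right) \left(-31\right) 44 = 17 \left(-31\right) 44 = \left(-527\right) 44 = -23188$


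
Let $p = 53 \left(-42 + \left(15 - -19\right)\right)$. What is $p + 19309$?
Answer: $18885$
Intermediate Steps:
$p = -424$ ($p = 53 \left(-42 + \left(15 + 19\right)\right) = 53 \left(-42 + 34\right) = 53 \left(-8\right) = -424$)
$p + 19309 = -424 + 19309 = 18885$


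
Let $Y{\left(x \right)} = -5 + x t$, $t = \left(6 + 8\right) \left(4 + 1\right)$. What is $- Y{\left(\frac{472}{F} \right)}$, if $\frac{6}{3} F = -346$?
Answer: $\frac{33905}{173} \approx 195.98$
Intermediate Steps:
$F = -173$ ($F = \frac{1}{2} \left(-346\right) = -173$)
$t = 70$ ($t = 14 \cdot 5 = 70$)
$Y{\left(x \right)} = -5 + 70 x$ ($Y{\left(x \right)} = -5 + x 70 = -5 + 70 x$)
$- Y{\left(\frac{472}{F} \right)} = - (-5 + 70 \frac{472}{-173}) = - (-5 + 70 \cdot 472 \left(- \frac{1}{173}\right)) = - (-5 + 70 \left(- \frac{472}{173}\right)) = - (-5 - \frac{33040}{173}) = \left(-1\right) \left(- \frac{33905}{173}\right) = \frac{33905}{173}$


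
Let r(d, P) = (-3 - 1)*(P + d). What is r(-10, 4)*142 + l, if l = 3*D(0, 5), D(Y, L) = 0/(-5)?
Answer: 3408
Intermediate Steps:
D(Y, L) = 0 (D(Y, L) = 0*(-⅕) = 0)
r(d, P) = -4*P - 4*d (r(d, P) = -4*(P + d) = -4*P - 4*d)
l = 0 (l = 3*0 = 0)
r(-10, 4)*142 + l = (-4*4 - 4*(-10))*142 + 0 = (-16 + 40)*142 + 0 = 24*142 + 0 = 3408 + 0 = 3408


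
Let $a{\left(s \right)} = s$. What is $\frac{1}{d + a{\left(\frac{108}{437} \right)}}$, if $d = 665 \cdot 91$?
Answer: $\frac{437}{26445163} \approx 1.6525 \cdot 10^{-5}$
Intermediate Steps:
$d = 60515$
$\frac{1}{d + a{\left(\frac{108}{437} \right)}} = \frac{1}{60515 + \frac{108}{437}} = \frac{1}{\frac{26445163}{437}} = \frac{437}{26445163}$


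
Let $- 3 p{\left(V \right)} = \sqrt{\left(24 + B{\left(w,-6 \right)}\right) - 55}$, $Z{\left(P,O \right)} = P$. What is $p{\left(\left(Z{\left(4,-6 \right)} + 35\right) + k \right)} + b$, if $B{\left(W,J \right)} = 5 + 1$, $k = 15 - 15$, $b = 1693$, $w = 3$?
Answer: $1693 - \frac{5 i}{3} \approx 1693.0 - 1.6667 i$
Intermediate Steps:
$k = 0$
$B{\left(W,J \right)} = 6$
$p{\left(V \right)} = - \frac{5 i}{3}$ ($p{\left(V \right)} = - \frac{\sqrt{\left(24 + 6\right) - 55}}{3} = - \frac{\sqrt{30 - 55}}{3} = - \frac{\sqrt{-25}}{3} = - \frac{5 i}{3}$)
$p{\left(\left(Z{\left(4,-6 \right)} + 35\right) + k \right)} + b = - \frac{5 i}{3} + 1693 = 1693 - \frac{5 i}{3}$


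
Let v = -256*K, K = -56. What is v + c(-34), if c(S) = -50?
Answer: 14286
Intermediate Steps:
v = 14336 (v = -256*(-56) = 14336)
v + c(-34) = 14336 - 50 = 14286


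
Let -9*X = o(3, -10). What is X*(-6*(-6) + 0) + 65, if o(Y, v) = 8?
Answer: 33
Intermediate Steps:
X = -8/9 (X = -⅑*8 = -8/9 ≈ -0.88889)
X*(-6*(-6) + 0) + 65 = -8*(-6*(-6) + 0)/9 + 65 = -8*(36 + 0)/9 + 65 = -8/9*36 + 65 = -32 + 65 = 33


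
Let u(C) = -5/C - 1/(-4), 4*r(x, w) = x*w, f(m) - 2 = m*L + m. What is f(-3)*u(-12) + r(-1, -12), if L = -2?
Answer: 19/3 ≈ 6.3333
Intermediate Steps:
f(m) = 2 - m (f(m) = 2 + (m*(-2) + m) = 2 + (-2*m + m) = 2 - m)
r(x, w) = w*x/4 (r(x, w) = (x*w)/4 = (w*x)/4 = w*x/4)
u(C) = ¼ - 5/C (u(C) = -5/C - 1*(-¼) = -5/C + ¼ = ¼ - 5/C)
f(-3)*u(-12) + r(-1, -12) = (2 - 1*(-3))*((¼)*(-20 - 12)/(-12)) + (¼)*(-12)*(-1) = (2 + 3)*((¼)*(-1/12)*(-32)) + 3 = 5*(⅔) + 3 = 10/3 + 3 = 19/3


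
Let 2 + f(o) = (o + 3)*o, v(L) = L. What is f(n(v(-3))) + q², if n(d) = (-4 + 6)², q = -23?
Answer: 555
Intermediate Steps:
n(d) = 4 (n(d) = 2² = 4)
f(o) = -2 + o*(3 + o) (f(o) = -2 + (o + 3)*o = -2 + (3 + o)*o = -2 + o*(3 + o))
f(n(v(-3))) + q² = (-2 + 4² + 3*4) + (-23)² = (-2 + 16 + 12) + 529 = 26 + 529 = 555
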